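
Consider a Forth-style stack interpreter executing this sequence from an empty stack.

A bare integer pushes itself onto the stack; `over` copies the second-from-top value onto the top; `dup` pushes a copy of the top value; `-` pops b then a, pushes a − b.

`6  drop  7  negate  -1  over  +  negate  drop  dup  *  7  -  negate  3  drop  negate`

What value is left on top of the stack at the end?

6      : 6
drop   : (empty)
7      : 7
negate : -7
-1     : -7 -1
over   : -7 -1 -7
+      : -7 -8
negate : -7 8
drop   : -7
dup    : -7 -7
*      : 49
7      : 49 7
-      : 42
negate : -42
3      : -42 3
drop   : -42
negate : 42

42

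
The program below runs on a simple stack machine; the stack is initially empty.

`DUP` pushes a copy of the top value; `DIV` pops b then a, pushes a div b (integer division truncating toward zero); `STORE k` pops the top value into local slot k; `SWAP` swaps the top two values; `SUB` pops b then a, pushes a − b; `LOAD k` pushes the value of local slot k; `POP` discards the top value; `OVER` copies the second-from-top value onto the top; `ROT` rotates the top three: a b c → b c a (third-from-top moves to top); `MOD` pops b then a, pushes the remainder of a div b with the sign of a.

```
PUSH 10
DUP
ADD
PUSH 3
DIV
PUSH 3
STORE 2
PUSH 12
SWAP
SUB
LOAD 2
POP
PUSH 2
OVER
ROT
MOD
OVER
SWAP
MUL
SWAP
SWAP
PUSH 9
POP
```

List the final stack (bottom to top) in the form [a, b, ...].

[2, 0]

PUSH 10 → 10
DUP     → 10 10
ADD     → 20
PUSH 3  → 20 3
DIV     → 6
PUSH 3  → 6 3
STORE 2 → 6
PUSH 12 → 6 12
SWAP    → 12 6
SUB     → 6
LOAD 2  → 6 3
POP     → 6
PUSH 2  → 6 2
OVER    → 6 2 6
ROT     → 2 6 6
MOD     → 2 0
OVER    → 2 0 2
SWAP    → 2 2 0
MUL     → 2 0
SWAP    → 0 2
SWAP    → 2 0
PUSH 9  → 2 0 9
POP     → 2 0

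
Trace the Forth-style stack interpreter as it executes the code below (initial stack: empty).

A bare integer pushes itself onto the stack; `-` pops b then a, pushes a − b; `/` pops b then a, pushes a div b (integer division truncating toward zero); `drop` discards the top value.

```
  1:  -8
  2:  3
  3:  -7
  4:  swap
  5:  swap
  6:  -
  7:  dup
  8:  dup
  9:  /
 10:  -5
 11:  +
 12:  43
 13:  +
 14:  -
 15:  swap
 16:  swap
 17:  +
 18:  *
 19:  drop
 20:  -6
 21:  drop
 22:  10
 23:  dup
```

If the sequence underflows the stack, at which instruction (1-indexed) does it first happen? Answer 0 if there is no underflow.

-8   : [-8]
3    : [-8, 3]
-7   : [-8, 3, -7]
swap : [-8, -7, 3]
swap : [-8, 3, -7]
-    : [-8, 10]
dup  : [-8, 10, 10]
dup  : [-8, 10, 10, 10]
/    : [-8, 10, 1]
-5   : [-8, 10, 1, -5]
+    : [-8, 10, -4]
43   : [-8, 10, -4, 43]
+    : [-8, 10, 39]
-    : [-8, -29]
swap : [-29, -8]
swap : [-8, -29]
+    : [-37]
*  — needs 2 operands, stack has 1 → underflow

18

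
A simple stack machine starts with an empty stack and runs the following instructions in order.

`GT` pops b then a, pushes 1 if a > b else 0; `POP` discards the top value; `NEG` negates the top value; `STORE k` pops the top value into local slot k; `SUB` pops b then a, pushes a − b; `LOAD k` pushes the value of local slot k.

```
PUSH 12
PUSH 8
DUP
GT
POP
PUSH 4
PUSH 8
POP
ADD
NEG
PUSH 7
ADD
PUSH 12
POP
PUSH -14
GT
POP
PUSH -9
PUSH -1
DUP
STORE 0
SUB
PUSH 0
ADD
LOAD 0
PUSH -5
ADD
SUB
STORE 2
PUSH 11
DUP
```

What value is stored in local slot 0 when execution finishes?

-1

PUSH 12  → 12
PUSH 8   → 12 8
DUP      → 12 8 8
GT       → 12 0
POP      → 12
PUSH 4   → 12 4
PUSH 8   → 12 4 8
POP      → 12 4
ADD      → 16
NEG      → -16
PUSH 7   → -16 7
ADD      → -9
PUSH 12  → -9 12
POP      → -9
PUSH -14 → -9 -14
GT       → 1
POP      → (empty)
PUSH -9  → -9
PUSH -1  → -9 -1
DUP      → -9 -1 -1
STORE 0  → -9 -1
SUB      → -8
PUSH 0   → -8 0
ADD      → -8
LOAD 0   → -8 -1
PUSH -5  → -8 -1 -5
ADD      → -8 -6
SUB      → -2
STORE 2  → (empty)
PUSH 11  → 11
DUP      → 11 11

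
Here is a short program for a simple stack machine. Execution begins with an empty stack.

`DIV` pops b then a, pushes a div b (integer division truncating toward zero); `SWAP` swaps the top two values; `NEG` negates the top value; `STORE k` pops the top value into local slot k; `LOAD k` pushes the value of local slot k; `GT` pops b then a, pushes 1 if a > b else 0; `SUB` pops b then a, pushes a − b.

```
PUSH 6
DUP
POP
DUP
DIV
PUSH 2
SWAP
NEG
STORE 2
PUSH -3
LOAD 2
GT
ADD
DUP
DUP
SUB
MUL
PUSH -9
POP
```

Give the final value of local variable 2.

-1

PUSH 6   [6]
DUP      [6, 6]
POP      [6]
DUP      [6, 6]
DIV      [1]
PUSH 2   [1, 2]
SWAP     [2, 1]
NEG      [2, -1]
STORE 2  [2]
PUSH -3  [2, -3]
LOAD 2   [2, -3, -1]
GT       [2, 0]
ADD      [2]
DUP      [2, 2]
DUP      [2, 2, 2]
SUB      [2, 0]
MUL      [0]
PUSH -9  [0, -9]
POP      [0]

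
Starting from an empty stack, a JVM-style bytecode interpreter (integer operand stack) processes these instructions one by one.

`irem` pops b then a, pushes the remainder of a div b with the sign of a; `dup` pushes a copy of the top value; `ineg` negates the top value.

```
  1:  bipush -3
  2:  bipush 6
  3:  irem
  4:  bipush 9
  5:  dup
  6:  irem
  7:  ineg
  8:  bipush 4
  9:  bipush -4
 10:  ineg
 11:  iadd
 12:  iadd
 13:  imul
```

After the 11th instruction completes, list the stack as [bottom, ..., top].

[-3, 0, 8]

bipush -3 → -3
bipush 6  → -3 6
irem      → -3
bipush 9  → -3 9
dup       → -3 9 9
irem      → -3 0
ineg      → -3 0
bipush 4  → -3 0 4
bipush -4 → -3 0 4 -4
ineg      → -3 0 4 4
iadd      → -3 0 8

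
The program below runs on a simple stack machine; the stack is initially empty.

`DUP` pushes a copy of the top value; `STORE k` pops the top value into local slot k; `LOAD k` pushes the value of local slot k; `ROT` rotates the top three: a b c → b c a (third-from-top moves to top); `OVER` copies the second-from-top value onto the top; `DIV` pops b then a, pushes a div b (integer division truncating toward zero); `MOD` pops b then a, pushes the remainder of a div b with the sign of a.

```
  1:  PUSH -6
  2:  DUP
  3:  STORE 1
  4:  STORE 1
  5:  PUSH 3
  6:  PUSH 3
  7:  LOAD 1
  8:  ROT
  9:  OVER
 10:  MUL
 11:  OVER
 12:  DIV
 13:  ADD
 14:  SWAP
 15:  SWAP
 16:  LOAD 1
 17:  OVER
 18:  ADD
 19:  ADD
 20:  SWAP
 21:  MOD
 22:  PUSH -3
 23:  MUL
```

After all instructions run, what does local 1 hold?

PUSH -6 → -6
DUP     → -6 -6
STORE 1 → -6
STORE 1 → (empty)
PUSH 3  → 3
PUSH 3  → 3 3
LOAD 1  → 3 3 -6
ROT     → 3 -6 3
OVER    → 3 -6 3 -6
MUL     → 3 -6 -18
OVER    → 3 -6 -18 -6
DIV     → 3 -6 3
ADD     → 3 -3
SWAP    → -3 3
SWAP    → 3 -3
LOAD 1  → 3 -3 -6
OVER    → 3 -3 -6 -3
ADD     → 3 -3 -9
ADD     → 3 -12
SWAP    → -12 3
MOD     → 0
PUSH -3 → 0 -3
MUL     → 0

-6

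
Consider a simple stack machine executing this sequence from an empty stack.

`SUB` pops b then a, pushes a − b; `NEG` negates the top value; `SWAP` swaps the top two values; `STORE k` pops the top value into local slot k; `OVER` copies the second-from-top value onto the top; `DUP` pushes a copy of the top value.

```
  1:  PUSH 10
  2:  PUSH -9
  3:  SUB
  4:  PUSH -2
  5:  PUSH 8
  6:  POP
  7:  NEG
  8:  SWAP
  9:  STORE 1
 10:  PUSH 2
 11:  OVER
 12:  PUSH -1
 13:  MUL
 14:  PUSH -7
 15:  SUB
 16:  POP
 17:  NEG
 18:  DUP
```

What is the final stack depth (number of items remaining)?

PUSH 10 : 10
PUSH -9 : 10 -9
SUB     : 19
PUSH -2 : 19 -2
PUSH 8  : 19 -2 8
POP     : 19 -2
NEG     : 19 2
SWAP    : 2 19
STORE 1 : 2
PUSH 2  : 2 2
OVER    : 2 2 2
PUSH -1 : 2 2 2 -1
MUL     : 2 2 -2
PUSH -7 : 2 2 -2 -7
SUB     : 2 2 5
POP     : 2 2
NEG     : 2 -2
DUP     : 2 -2 -2

3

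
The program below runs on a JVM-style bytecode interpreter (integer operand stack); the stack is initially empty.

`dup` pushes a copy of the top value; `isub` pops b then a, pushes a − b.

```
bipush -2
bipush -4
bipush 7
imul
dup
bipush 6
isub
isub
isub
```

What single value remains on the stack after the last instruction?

-8

bipush -2 → -2
bipush -4 → -2 -4
bipush 7  → -2 -4 7
imul      → -2 -28
dup       → -2 -28 -28
bipush 6  → -2 -28 -28 6
isub      → -2 -28 -34
isub      → -2 6
isub      → -8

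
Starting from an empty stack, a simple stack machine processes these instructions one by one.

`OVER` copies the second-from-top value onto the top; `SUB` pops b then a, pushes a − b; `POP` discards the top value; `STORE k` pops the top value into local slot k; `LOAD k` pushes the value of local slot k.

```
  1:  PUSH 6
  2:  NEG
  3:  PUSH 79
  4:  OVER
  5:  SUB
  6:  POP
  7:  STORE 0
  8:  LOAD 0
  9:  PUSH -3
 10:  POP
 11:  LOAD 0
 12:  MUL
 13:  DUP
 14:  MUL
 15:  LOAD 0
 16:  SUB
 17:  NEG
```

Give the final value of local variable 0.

PUSH 6  → 6
NEG     → -6
PUSH 79 → -6 79
OVER    → -6 79 -6
SUB     → -6 85
POP     → -6
STORE 0 → (empty)
LOAD 0  → -6
PUSH -3 → -6 -3
POP     → -6
LOAD 0  → -6 -6
MUL     → 36
DUP     → 36 36
MUL     → 1296
LOAD 0  → 1296 -6
SUB     → 1302
NEG     → -1302

-6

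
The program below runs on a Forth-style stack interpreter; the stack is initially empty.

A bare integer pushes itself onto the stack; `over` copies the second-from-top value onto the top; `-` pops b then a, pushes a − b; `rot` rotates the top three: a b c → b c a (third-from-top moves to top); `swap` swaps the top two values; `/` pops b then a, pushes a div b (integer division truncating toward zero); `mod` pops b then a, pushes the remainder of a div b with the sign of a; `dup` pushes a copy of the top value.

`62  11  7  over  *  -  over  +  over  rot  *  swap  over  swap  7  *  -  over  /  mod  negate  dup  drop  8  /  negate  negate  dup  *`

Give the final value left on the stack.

0

62     : [62]
11     : [62, 11]
7      : [62, 11, 7]
over   : [62, 11, 7, 11]
*      : [62, 11, 77]
-      : [62, -66]
over   : [62, -66, 62]
+      : [62, -4]
over   : [62, -4, 62]
rot    : [-4, 62, 62]
*      : [-4, 3844]
swap   : [3844, -4]
over   : [3844, -4, 3844]
swap   : [3844, 3844, -4]
7      : [3844, 3844, -4, 7]
*      : [3844, 3844, -28]
-      : [3844, 3872]
over   : [3844, 3872, 3844]
/      : [3844, 1]
mod    : [0]
negate : [0]
dup    : [0, 0]
drop   : [0]
8      : [0, 8]
/      : [0]
negate : [0]
negate : [0]
dup    : [0, 0]
*      : [0]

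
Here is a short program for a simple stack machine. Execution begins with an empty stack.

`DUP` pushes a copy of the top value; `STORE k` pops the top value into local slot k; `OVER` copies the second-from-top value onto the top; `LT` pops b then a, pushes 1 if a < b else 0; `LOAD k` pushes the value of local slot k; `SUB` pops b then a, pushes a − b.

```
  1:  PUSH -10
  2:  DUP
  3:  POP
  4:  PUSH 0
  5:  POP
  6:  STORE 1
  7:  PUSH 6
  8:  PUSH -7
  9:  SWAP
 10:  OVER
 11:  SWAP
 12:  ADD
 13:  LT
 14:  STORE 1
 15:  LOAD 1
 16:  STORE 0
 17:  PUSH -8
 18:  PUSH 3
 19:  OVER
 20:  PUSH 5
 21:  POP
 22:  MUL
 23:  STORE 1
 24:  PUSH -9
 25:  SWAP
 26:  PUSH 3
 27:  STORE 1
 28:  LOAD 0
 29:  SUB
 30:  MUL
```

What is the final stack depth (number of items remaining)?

PUSH -10 : [-10]
DUP      : [-10, -10]
POP      : [-10]
PUSH 0   : [-10, 0]
POP      : [-10]
STORE 1  : []
PUSH 6   : [6]
PUSH -7  : [6, -7]
SWAP     : [-7, 6]
OVER     : [-7, 6, -7]
SWAP     : [-7, -7, 6]
ADD      : [-7, -1]
LT       : [1]
STORE 1  : []
LOAD 1   : [1]
STORE 0  : []
PUSH -8  : [-8]
PUSH 3   : [-8, 3]
OVER     : [-8, 3, -8]
PUSH 5   : [-8, 3, -8, 5]
POP      : [-8, 3, -8]
MUL      : [-8, -24]
STORE 1  : [-8]
PUSH -9  : [-8, -9]
SWAP     : [-9, -8]
PUSH 3   : [-9, -8, 3]
STORE 1  : [-9, -8]
LOAD 0   : [-9, -8, 1]
SUB      : [-9, -9]
MUL      : [81]

1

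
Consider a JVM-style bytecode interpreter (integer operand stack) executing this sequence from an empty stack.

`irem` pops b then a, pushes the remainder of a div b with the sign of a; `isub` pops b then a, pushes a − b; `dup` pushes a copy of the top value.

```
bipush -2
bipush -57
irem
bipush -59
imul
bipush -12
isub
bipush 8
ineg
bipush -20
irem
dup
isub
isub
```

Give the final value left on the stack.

130

bipush -2  → -2
bipush -57 → -2 -57
irem       → -2
bipush -59 → -2 -59
imul       → 118
bipush -12 → 118 -12
isub       → 130
bipush 8   → 130 8
ineg       → 130 -8
bipush -20 → 130 -8 -20
irem       → 130 -8
dup        → 130 -8 -8
isub       → 130 0
isub       → 130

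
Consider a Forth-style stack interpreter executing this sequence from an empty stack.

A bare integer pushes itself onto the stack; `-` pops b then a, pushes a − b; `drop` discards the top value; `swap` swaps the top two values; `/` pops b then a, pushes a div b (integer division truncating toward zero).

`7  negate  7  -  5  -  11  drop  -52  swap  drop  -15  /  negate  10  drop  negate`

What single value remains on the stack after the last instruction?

7      → [7]
negate → [-7]
7      → [-7, 7]
-      → [-14]
5      → [-14, 5]
-      → [-19]
11     → [-19, 11]
drop   → [-19]
-52    → [-19, -52]
swap   → [-52, -19]
drop   → [-52]
-15    → [-52, -15]
/      → [3]
negate → [-3]
10     → [-3, 10]
drop   → [-3]
negate → [3]

3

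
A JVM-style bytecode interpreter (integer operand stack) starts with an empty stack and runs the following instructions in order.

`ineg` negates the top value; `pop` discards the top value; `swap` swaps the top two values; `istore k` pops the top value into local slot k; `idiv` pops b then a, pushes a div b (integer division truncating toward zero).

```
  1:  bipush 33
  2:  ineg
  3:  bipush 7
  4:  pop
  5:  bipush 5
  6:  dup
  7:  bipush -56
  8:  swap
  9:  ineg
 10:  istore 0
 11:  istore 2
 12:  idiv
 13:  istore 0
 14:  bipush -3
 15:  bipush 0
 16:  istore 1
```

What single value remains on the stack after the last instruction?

-3

bipush 33  → 33
ineg       → -33
bipush 7   → -33 7
pop        → -33
bipush 5   → -33 5
dup        → -33 5 5
bipush -56 → -33 5 5 -56
swap       → -33 5 -56 5
ineg       → -33 5 -56 -5
istore 0   → -33 5 -56
istore 2   → -33 5
idiv       → -6
istore 0   → (empty)
bipush -3  → -3
bipush 0   → -3 0
istore 1   → -3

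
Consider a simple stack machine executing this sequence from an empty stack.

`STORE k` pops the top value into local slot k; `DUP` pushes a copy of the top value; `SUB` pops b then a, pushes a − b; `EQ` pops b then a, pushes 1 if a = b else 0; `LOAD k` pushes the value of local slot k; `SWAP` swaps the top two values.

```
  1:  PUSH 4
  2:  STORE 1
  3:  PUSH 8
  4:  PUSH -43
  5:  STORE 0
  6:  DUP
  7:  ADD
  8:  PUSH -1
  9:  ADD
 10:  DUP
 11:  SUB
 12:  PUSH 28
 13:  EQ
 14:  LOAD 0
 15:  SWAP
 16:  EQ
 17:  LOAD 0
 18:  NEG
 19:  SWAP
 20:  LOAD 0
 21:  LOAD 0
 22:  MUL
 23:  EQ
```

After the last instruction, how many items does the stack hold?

PUSH 4   → 4
STORE 1  → (empty)
PUSH 8   → 8
PUSH -43 → 8 -43
STORE 0  → 8
DUP      → 8 8
ADD      → 16
PUSH -1  → 16 -1
ADD      → 15
DUP      → 15 15
SUB      → 0
PUSH 28  → 0 28
EQ       → 0
LOAD 0   → 0 -43
SWAP     → -43 0
EQ       → 0
LOAD 0   → 0 -43
NEG      → 0 43
SWAP     → 43 0
LOAD 0   → 43 0 -43
LOAD 0   → 43 0 -43 -43
MUL      → 43 0 1849
EQ       → 43 0

2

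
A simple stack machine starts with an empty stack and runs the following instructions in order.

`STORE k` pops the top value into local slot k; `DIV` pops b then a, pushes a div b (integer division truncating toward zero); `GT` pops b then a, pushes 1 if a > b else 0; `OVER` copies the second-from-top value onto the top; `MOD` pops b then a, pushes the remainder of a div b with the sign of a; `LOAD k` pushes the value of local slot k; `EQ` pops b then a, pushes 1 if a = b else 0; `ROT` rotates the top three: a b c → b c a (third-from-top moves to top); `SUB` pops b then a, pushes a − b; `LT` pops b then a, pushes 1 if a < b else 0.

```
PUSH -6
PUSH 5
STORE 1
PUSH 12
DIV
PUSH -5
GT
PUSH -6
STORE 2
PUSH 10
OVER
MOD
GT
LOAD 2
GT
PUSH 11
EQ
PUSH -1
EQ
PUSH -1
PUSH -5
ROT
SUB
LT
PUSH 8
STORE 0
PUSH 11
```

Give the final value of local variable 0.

8

PUSH -6 -> -6
PUSH 5  -> -6 5
STORE 1 -> -6
PUSH 12 -> -6 12
DIV     -> 0
PUSH -5 -> 0 -5
GT      -> 1
PUSH -6 -> 1 -6
STORE 2 -> 1
PUSH 10 -> 1 10
OVER    -> 1 10 1
MOD     -> 1 0
GT      -> 1
LOAD 2  -> 1 -6
GT      -> 1
PUSH 11 -> 1 11
EQ      -> 0
PUSH -1 -> 0 -1
EQ      -> 0
PUSH -1 -> 0 -1
PUSH -5 -> 0 -1 -5
ROT     -> -1 -5 0
SUB     -> -1 -5
LT      -> 0
PUSH 8  -> 0 8
STORE 0 -> 0
PUSH 11 -> 0 11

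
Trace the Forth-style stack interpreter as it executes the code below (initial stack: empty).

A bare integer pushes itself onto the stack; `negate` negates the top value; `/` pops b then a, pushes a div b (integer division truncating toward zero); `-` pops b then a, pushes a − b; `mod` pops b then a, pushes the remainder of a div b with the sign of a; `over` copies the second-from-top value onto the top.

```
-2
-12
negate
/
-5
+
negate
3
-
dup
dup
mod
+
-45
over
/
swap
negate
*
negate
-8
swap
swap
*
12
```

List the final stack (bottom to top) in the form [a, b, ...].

[352, 12]

-2     → [-2]
-12    → [-2, -12]
negate → [-2, 12]
/      → [0]
-5     → [0, -5]
+      → [-5]
negate → [5]
3      → [5, 3]
-      → [2]
dup    → [2, 2]
dup    → [2, 2, 2]
mod    → [2, 0]
+      → [2]
-45    → [2, -45]
over   → [2, -45, 2]
/      → [2, -22]
swap   → [-22, 2]
negate → [-22, -2]
*      → [44]
negate → [-44]
-8     → [-44, -8]
swap   → [-8, -44]
swap   → [-44, -8]
*      → [352]
12     → [352, 12]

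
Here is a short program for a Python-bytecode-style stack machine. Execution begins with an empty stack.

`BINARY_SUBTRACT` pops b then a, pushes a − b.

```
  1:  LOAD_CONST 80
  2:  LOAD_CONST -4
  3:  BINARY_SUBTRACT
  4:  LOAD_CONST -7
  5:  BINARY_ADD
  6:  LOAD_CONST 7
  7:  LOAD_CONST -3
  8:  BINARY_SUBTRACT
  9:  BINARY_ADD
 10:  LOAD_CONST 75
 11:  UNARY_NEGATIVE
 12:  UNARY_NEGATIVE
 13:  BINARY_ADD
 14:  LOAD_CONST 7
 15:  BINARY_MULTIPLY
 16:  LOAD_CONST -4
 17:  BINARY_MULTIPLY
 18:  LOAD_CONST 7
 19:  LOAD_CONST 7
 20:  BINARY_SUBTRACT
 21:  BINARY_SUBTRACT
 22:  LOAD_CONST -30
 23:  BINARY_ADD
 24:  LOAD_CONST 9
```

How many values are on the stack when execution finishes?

2

LOAD_CONST 80   → 80
LOAD_CONST -4   → 80 -4
BINARY_SUBTRACT → 84
LOAD_CONST -7   → 84 -7
BINARY_ADD      → 77
LOAD_CONST 7    → 77 7
LOAD_CONST -3   → 77 7 -3
BINARY_SUBTRACT → 77 10
BINARY_ADD      → 87
LOAD_CONST 75   → 87 75
UNARY_NEGATIVE  → 87 -75
UNARY_NEGATIVE  → 87 75
BINARY_ADD      → 162
LOAD_CONST 7    → 162 7
BINARY_MULTIPLY → 1134
LOAD_CONST -4   → 1134 -4
BINARY_MULTIPLY → -4536
LOAD_CONST 7    → -4536 7
LOAD_CONST 7    → -4536 7 7
BINARY_SUBTRACT → -4536 0
BINARY_SUBTRACT → -4536
LOAD_CONST -30  → -4536 -30
BINARY_ADD      → -4566
LOAD_CONST 9    → -4566 9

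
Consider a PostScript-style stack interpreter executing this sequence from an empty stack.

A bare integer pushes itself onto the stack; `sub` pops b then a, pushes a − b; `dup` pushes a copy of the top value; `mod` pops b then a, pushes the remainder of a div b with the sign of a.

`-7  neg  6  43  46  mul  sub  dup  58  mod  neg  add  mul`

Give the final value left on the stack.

-7  → [-7]
neg → [7]
6   → [7, 6]
43  → [7, 6, 43]
46  → [7, 6, 43, 46]
mul → [7, 6, 1978]
sub → [7, -1972]
dup → [7, -1972, -1972]
58  → [7, -1972, -1972, 58]
mod → [7, -1972, 0]
neg → [7, -1972, 0]
add → [7, -1972]
mul → [-13804]

-13804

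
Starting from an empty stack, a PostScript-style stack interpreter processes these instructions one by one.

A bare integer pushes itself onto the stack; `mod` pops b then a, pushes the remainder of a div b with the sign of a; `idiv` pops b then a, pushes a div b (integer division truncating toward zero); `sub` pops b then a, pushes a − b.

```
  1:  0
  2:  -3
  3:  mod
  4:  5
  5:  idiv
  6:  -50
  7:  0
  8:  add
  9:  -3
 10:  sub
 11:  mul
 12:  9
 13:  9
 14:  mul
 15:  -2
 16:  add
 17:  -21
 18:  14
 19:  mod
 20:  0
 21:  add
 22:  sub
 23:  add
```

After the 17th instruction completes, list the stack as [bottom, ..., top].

0     0
-3    0 -3
mod   0
5     0 5
idiv  0
-50   0 -50
0     0 -50 0
add   0 -50
-3    0 -50 -3
sub   0 -47
mul   0
9     0 9
9     0 9 9
mul   0 81
-2    0 81 -2
add   0 79
-21   0 79 -21

[0, 79, -21]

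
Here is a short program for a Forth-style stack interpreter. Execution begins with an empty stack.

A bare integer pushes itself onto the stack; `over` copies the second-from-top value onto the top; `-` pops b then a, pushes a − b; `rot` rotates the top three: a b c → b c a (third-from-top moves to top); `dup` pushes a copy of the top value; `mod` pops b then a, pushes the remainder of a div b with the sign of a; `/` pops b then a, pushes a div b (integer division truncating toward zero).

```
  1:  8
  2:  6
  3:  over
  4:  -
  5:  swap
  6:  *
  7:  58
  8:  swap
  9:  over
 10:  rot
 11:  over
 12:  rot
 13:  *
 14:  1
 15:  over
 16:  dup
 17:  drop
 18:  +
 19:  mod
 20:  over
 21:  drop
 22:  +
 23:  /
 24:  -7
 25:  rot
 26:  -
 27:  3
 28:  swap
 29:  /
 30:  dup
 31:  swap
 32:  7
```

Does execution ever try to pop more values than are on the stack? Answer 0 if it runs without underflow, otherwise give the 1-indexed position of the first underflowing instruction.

25

8    → [8]
6    → [8, 6]
over → [8, 6, 8]
-    → [8, -2]
swap → [-2, 8]
*    → [-16]
58   → [-16, 58]
swap → [58, -16]
over → [58, -16, 58]
rot  → [-16, 58, 58]
over → [-16, 58, 58, 58]
rot  → [-16, 58, 58, 58]
*    → [-16, 58, 3364]
1    → [-16, 58, 3364, 1]
over → [-16, 58, 3364, 1, 3364]
dup  → [-16, 58, 3364, 1, 3364, 3364]
drop → [-16, 58, 3364, 1, 3364]
+    → [-16, 58, 3364, 3365]
mod  → [-16, 58, 3364]
over → [-16, 58, 3364, 58]
drop → [-16, 58, 3364]
+    → [-16, 3422]
/    → [0]
-7   → [0, -7]
rot  — needs 3 operands, stack has 2 → underflow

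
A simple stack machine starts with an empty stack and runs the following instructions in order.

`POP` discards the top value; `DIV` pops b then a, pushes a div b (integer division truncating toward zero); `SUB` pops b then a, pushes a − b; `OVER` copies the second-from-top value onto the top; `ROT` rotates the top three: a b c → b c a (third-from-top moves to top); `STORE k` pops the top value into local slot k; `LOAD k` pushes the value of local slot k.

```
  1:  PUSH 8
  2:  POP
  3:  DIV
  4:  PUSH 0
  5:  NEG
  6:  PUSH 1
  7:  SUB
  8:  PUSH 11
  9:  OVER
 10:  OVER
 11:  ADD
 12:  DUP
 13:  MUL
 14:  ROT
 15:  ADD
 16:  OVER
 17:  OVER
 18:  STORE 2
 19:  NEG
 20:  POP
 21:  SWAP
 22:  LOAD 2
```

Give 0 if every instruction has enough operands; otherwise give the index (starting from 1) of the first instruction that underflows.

3

PUSH 8 : [8]
POP    : []
DIV  — needs 2 operands, stack has 0 → underflow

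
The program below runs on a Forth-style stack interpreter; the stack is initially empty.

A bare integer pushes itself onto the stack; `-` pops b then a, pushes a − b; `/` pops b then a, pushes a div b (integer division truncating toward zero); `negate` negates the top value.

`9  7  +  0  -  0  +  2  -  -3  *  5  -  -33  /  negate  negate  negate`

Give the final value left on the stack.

9      -> [9]
7      -> [9, 7]
+      -> [16]
0      -> [16, 0]
-      -> [16]
0      -> [16, 0]
+      -> [16]
2      -> [16, 2]
-      -> [14]
-3     -> [14, -3]
*      -> [-42]
5      -> [-42, 5]
-      -> [-47]
-33    -> [-47, -33]
/      -> [1]
negate -> [-1]
negate -> [1]
negate -> [-1]

-1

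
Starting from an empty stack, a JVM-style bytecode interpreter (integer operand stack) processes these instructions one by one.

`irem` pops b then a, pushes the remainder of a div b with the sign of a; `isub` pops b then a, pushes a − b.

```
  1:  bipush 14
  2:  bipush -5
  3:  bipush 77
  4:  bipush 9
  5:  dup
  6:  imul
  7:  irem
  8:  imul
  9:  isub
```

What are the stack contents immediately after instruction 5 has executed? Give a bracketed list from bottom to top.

bipush 14 → 14
bipush -5 → 14 -5
bipush 77 → 14 -5 77
bipush 9  → 14 -5 77 9
dup       → 14 -5 77 9 9

[14, -5, 77, 9, 9]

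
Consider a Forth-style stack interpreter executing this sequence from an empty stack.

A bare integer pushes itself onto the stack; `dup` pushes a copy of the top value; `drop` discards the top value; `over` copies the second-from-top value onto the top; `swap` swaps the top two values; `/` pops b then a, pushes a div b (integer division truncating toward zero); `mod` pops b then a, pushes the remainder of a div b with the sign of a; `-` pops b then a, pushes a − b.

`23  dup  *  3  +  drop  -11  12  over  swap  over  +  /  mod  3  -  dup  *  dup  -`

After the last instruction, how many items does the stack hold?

1

23   : 23
dup  : 23 23
*    : 529
3    : 529 3
+    : 532
drop : (empty)
-11  : -11
12   : -11 12
over : -11 12 -11
swap : -11 -11 12
over : -11 -11 12 -11
+    : -11 -11 1
/    : -11 -11
mod  : 0
3    : 0 3
-    : -3
dup  : -3 -3
*    : 9
dup  : 9 9
-    : 0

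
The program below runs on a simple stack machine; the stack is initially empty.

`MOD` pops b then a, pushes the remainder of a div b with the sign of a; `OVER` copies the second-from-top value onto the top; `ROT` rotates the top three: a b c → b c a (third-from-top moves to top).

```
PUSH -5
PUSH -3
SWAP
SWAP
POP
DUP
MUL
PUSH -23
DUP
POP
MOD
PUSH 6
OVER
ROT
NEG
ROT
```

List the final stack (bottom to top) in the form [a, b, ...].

[2, -2, 6]

PUSH -5  : -5
PUSH -3  : -5 -3
SWAP     : -3 -5
SWAP     : -5 -3
POP      : -5
DUP      : -5 -5
MUL      : 25
PUSH -23 : 25 -23
DUP      : 25 -23 -23
POP      : 25 -23
MOD      : 2
PUSH 6   : 2 6
OVER     : 2 6 2
ROT      : 6 2 2
NEG      : 6 2 -2
ROT      : 2 -2 6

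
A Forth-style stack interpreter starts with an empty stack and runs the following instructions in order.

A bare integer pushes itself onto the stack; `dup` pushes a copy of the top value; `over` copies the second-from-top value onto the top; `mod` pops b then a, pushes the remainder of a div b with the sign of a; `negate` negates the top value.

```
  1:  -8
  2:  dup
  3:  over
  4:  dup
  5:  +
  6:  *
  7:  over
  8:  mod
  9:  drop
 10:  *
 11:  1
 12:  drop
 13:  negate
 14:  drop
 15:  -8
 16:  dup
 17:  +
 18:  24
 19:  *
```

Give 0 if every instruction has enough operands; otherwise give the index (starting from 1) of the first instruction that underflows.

-8   : [-8]
dup  : [-8, -8]
over : [-8, -8, -8]
dup  : [-8, -8, -8, -8]
+    : [-8, -8, -16]
*    : [-8, 128]
over : [-8, 128, -8]
mod  : [-8, 0]
drop : [-8]
*  — needs 2 operands, stack has 1 → underflow

10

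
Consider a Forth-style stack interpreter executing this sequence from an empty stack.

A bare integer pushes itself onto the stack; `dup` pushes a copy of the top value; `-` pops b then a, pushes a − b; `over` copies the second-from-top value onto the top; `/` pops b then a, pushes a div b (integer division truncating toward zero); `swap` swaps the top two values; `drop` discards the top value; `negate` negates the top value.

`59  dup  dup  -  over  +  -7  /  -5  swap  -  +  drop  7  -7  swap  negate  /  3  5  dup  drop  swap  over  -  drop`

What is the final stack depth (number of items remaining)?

2

59     -> 59
dup    -> 59 59
dup    -> 59 59 59
-      -> 59 0
over   -> 59 0 59
+      -> 59 59
-7     -> 59 59 -7
/      -> 59 -8
-5     -> 59 -8 -5
swap   -> 59 -5 -8
-      -> 59 3
+      -> 62
drop   -> (empty)
7      -> 7
-7     -> 7 -7
swap   -> -7 7
negate -> -7 -7
/      -> 1
3      -> 1 3
5      -> 1 3 5
dup    -> 1 3 5 5
drop   -> 1 3 5
swap   -> 1 5 3
over   -> 1 5 3 5
-      -> 1 5 -2
drop   -> 1 5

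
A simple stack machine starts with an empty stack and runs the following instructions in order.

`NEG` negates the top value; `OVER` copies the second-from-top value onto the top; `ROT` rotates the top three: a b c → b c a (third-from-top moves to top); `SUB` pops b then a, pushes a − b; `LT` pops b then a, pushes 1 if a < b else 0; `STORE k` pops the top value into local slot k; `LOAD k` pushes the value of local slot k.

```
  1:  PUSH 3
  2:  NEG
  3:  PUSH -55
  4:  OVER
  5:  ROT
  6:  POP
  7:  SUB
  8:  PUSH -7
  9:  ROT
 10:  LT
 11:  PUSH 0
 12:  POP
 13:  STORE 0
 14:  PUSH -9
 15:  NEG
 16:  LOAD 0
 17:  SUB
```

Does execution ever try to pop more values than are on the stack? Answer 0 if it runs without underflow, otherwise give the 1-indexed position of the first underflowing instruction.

PUSH 3    3
NEG       -3
PUSH -55  -3 -55
OVER      -3 -55 -3
ROT       -55 -3 -3
POP       -55 -3
SUB       -52
PUSH -7   -52 -7
ROT  — needs 3 operands, stack has 2 → underflow

9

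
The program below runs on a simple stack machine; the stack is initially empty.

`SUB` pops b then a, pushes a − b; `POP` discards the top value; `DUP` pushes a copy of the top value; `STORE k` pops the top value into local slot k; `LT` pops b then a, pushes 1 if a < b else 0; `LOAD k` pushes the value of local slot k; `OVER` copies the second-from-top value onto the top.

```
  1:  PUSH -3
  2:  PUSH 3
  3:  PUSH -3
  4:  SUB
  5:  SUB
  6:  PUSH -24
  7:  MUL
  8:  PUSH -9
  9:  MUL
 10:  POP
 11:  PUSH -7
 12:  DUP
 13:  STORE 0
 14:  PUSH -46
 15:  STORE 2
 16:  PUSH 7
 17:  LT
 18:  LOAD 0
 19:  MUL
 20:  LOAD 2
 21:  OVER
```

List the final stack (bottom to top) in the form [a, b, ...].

[-7, -46, -7]

PUSH -3   -3
PUSH 3    -3 3
PUSH -3   -3 3 -3
SUB       -3 6
SUB       -9
PUSH -24  -9 -24
MUL       216
PUSH -9   216 -9
MUL       -1944
POP       (empty)
PUSH -7   -7
DUP       -7 -7
STORE 0   -7
PUSH -46  -7 -46
STORE 2   -7
PUSH 7    -7 7
LT        1
LOAD 0    1 -7
MUL       -7
LOAD 2    -7 -46
OVER      -7 -46 -7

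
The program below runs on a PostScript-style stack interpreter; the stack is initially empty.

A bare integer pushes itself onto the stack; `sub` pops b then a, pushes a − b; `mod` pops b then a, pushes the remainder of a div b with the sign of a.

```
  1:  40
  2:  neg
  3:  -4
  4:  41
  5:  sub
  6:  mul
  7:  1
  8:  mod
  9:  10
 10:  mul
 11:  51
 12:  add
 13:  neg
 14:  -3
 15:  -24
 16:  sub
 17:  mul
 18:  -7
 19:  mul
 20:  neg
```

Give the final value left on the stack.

-7497

40   40
neg  -40
-4   -40 -4
41   -40 -4 41
sub  -40 -45
mul  1800
1    1800 1
mod  0
10   0 10
mul  0
51   0 51
add  51
neg  -51
-3   -51 -3
-24  -51 -3 -24
sub  -51 21
mul  -1071
-7   -1071 -7
mul  7497
neg  -7497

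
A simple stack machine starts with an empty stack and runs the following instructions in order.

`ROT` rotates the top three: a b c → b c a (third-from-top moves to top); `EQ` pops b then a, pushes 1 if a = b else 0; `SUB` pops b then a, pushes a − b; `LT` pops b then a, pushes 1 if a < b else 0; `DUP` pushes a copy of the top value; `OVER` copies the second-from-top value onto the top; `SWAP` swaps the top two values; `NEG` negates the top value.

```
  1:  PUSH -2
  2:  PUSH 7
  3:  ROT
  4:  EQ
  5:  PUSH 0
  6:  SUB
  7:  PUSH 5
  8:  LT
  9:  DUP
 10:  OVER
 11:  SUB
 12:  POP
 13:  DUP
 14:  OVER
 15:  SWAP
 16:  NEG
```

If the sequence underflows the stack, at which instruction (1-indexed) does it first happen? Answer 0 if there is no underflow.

PUSH -2  [-2]
PUSH 7   [-2, 7]
ROT  — needs 3 operands, stack has 2 → underflow

3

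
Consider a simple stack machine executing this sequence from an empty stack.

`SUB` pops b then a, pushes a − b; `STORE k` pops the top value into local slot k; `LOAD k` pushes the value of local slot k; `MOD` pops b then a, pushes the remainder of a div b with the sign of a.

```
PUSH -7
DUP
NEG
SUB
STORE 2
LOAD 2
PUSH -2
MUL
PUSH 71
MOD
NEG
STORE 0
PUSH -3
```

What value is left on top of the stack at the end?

-3

PUSH -7 -> [-7]
DUP     -> [-7, -7]
NEG     -> [-7, 7]
SUB     -> [-14]
STORE 2 -> []
LOAD 2  -> [-14]
PUSH -2 -> [-14, -2]
MUL     -> [28]
PUSH 71 -> [28, 71]
MOD     -> [28]
NEG     -> [-28]
STORE 0 -> []
PUSH -3 -> [-3]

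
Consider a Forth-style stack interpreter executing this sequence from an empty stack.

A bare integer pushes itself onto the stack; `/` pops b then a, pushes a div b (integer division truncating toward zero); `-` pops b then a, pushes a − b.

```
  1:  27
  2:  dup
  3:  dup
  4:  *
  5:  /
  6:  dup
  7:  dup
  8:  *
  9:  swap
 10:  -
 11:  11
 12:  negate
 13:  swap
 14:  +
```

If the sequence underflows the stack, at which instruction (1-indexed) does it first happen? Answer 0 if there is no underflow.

0

27     : [27]
dup    : [27, 27]
dup    : [27, 27, 27]
*      : [27, 729]
/      : [0]
dup    : [0, 0]
dup    : [0, 0, 0]
*      : [0, 0]
swap   : [0, 0]
-      : [0]
11     : [0, 11]
negate : [0, -11]
swap   : [-11, 0]
+      : [-11]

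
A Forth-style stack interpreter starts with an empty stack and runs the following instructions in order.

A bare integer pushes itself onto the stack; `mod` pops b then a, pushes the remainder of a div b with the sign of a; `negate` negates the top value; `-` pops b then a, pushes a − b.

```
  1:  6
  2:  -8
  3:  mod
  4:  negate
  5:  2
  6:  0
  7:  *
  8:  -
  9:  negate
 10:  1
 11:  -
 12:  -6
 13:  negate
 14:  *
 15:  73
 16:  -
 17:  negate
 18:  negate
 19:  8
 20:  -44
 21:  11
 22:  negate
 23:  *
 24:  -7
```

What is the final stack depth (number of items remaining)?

4

6      -> [6]
-8     -> [6, -8]
mod    -> [6]
negate -> [-6]
2      -> [-6, 2]
0      -> [-6, 2, 0]
*      -> [-6, 0]
-      -> [-6]
negate -> [6]
1      -> [6, 1]
-      -> [5]
-6     -> [5, -6]
negate -> [5, 6]
*      -> [30]
73     -> [30, 73]
-      -> [-43]
negate -> [43]
negate -> [-43]
8      -> [-43, 8]
-44    -> [-43, 8, -44]
11     -> [-43, 8, -44, 11]
negate -> [-43, 8, -44, -11]
*      -> [-43, 8, 484]
-7     -> [-43, 8, 484, -7]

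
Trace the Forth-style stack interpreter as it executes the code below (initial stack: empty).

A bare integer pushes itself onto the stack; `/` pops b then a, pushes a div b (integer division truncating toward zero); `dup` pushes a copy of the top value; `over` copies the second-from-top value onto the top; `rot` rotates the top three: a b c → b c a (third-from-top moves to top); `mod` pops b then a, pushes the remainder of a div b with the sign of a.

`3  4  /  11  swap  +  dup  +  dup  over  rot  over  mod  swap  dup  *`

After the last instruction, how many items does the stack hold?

3

3    -> [3]
4    -> [3, 4]
/    -> [0]
11   -> [0, 11]
swap -> [11, 0]
+    -> [11]
dup  -> [11, 11]
+    -> [22]
dup  -> [22, 22]
over -> [22, 22, 22]
rot  -> [22, 22, 22]
over -> [22, 22, 22, 22]
mod  -> [22, 22, 0]
swap -> [22, 0, 22]
dup  -> [22, 0, 22, 22]
*    -> [22, 0, 484]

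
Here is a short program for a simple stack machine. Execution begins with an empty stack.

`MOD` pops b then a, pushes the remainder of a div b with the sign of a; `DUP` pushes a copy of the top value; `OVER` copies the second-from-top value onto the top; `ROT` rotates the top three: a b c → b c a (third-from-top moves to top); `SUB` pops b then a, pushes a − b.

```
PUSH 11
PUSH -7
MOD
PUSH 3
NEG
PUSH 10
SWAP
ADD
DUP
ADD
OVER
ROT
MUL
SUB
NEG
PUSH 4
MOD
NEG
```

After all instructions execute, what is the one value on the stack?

PUSH 11 : 11
PUSH -7 : 11 -7
MOD     : 4
PUSH 3  : 4 3
NEG     : 4 -3
PUSH 10 : 4 -3 10
SWAP    : 4 10 -3
ADD     : 4 7
DUP     : 4 7 7
ADD     : 4 14
OVER    : 4 14 4
ROT     : 14 4 4
MUL     : 14 16
SUB     : -2
NEG     : 2
PUSH 4  : 2 4
MOD     : 2
NEG     : -2

-2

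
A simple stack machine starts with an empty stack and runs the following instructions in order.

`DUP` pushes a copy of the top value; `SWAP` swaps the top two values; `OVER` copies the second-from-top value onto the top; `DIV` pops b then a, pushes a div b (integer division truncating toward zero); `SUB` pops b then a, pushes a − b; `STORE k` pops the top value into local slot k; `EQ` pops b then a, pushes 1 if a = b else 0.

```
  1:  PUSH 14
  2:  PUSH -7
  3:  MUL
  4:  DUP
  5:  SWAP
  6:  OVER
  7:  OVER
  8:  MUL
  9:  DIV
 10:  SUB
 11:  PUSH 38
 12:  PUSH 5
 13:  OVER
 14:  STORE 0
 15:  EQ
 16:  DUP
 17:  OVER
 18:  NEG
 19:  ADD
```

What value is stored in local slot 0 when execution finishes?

PUSH 14 : [14]
PUSH -7 : [14, -7]
MUL     : [-98]
DUP     : [-98, -98]
SWAP    : [-98, -98]
OVER    : [-98, -98, -98]
OVER    : [-98, -98, -98, -98]
MUL     : [-98, -98, 9604]
DIV     : [-98, 0]
SUB     : [-98]
PUSH 38 : [-98, 38]
PUSH 5  : [-98, 38, 5]
OVER    : [-98, 38, 5, 38]
STORE 0 : [-98, 38, 5]
EQ      : [-98, 0]
DUP     : [-98, 0, 0]
OVER    : [-98, 0, 0, 0]
NEG     : [-98, 0, 0, 0]
ADD     : [-98, 0, 0]

38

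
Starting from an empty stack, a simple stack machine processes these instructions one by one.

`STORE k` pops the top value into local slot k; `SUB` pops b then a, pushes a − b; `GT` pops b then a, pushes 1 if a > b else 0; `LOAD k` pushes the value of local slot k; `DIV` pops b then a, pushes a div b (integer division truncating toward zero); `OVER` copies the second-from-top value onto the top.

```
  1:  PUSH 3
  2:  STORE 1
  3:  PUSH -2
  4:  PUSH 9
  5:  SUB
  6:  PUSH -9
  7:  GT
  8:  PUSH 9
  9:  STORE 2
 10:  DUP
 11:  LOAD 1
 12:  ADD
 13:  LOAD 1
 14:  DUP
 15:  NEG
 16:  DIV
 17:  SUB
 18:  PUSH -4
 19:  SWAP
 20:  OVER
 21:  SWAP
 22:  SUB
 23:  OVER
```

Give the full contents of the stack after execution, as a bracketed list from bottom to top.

[0, -4, -8, -4]

PUSH 3   [3]
STORE 1  []
PUSH -2  [-2]
PUSH 9   [-2, 9]
SUB      [-11]
PUSH -9  [-11, -9]
GT       [0]
PUSH 9   [0, 9]
STORE 2  [0]
DUP      [0, 0]
LOAD 1   [0, 0, 3]
ADD      [0, 3]
LOAD 1   [0, 3, 3]
DUP      [0, 3, 3, 3]
NEG      [0, 3, 3, -3]
DIV      [0, 3, -1]
SUB      [0, 4]
PUSH -4  [0, 4, -4]
SWAP     [0, -4, 4]
OVER     [0, -4, 4, -4]
SWAP     [0, -4, -4, 4]
SUB      [0, -4, -8]
OVER     [0, -4, -8, -4]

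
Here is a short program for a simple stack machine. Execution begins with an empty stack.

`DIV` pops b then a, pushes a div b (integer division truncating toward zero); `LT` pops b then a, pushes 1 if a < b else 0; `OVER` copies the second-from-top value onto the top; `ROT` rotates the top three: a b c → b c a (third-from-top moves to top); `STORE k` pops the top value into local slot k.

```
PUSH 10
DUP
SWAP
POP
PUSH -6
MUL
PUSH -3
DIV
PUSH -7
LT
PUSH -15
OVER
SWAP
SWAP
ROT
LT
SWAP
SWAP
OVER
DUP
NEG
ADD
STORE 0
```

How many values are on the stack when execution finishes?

2

PUSH 10  : [10]
DUP      : [10, 10]
SWAP     : [10, 10]
POP      : [10]
PUSH -6  : [10, -6]
MUL      : [-60]
PUSH -3  : [-60, -3]
DIV      : [20]
PUSH -7  : [20, -7]
LT       : [0]
PUSH -15 : [0, -15]
OVER     : [0, -15, 0]
SWAP     : [0, 0, -15]
SWAP     : [0, -15, 0]
ROT      : [-15, 0, 0]
LT       : [-15, 0]
SWAP     : [0, -15]
SWAP     : [-15, 0]
OVER     : [-15, 0, -15]
DUP      : [-15, 0, -15, -15]
NEG      : [-15, 0, -15, 15]
ADD      : [-15, 0, 0]
STORE 0  : [-15, 0]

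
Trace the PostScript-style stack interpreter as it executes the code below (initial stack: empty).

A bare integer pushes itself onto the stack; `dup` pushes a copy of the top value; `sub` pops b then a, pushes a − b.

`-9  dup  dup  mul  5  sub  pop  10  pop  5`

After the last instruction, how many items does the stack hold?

2

-9  -> -9
dup -> -9 -9
dup -> -9 -9 -9
mul -> -9 81
5   -> -9 81 5
sub -> -9 76
pop -> -9
10  -> -9 10
pop -> -9
5   -> -9 5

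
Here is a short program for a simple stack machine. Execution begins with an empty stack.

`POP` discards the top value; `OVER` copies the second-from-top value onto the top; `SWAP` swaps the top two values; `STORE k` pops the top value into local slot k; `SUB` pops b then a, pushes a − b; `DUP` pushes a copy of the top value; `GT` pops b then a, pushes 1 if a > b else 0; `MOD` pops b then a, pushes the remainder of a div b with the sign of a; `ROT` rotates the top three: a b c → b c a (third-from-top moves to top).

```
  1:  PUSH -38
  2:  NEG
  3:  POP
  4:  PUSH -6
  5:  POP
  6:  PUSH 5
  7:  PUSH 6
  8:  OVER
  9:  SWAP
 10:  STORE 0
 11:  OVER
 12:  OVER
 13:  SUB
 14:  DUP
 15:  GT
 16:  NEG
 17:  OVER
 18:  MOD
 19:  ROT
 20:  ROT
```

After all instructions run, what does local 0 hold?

PUSH -38 → [-38]
NEG      → [38]
POP      → []
PUSH -6  → [-6]
POP      → []
PUSH 5   → [5]
PUSH 6   → [5, 6]
OVER     → [5, 6, 5]
SWAP     → [5, 5, 6]
STORE 0  → [5, 5]
OVER     → [5, 5, 5]
OVER     → [5, 5, 5, 5]
SUB      → [5, 5, 0]
DUP      → [5, 5, 0, 0]
GT       → [5, 5, 0]
NEG      → [5, 5, 0]
OVER     → [5, 5, 0, 5]
MOD      → [5, 5, 0]
ROT      → [5, 0, 5]
ROT      → [0, 5, 5]

6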